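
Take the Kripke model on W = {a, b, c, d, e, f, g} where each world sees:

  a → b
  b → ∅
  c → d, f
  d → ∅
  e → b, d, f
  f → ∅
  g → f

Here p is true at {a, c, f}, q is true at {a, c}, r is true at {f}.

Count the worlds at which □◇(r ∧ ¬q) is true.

a: successors {b}; ◇(r ∧ ¬q) there: b:F. ✗
b: no successors, so □◇(r ∧ ¬q) holds vacuously. ✓
c: successors {d, f}; ◇(r ∧ ¬q) there: d:F, f:F. ✗
d: no successors, so □◇(r ∧ ¬q) holds vacuously. ✓
e: successors {b, d, f}; ◇(r ∧ ¬q) there: b:F, d:F, f:F. ✗
f: no successors, so □◇(r ∧ ¬q) holds vacuously. ✓
g: successors {f}; ◇(r ∧ ¬q) there: f:F. ✗
Satisfying worlds: {b, d, f}.

3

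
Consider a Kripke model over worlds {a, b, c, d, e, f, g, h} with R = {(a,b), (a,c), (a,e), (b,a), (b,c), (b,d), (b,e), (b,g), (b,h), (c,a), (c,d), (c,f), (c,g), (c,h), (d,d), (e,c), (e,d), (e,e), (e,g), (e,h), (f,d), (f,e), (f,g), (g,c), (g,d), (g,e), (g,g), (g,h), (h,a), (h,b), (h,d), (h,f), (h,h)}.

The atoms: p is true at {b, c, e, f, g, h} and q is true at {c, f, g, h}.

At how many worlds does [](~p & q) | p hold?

a: [](~p & q) is F, p is F. ✗
b: [](~p & q) is F, p is T. ✓
c: [](~p & q) is F, p is T. ✓
d: [](~p & q) is F, p is F. ✗
e: [](~p & q) is F, p is T. ✓
f: [](~p & q) is F, p is T. ✓
g: [](~p & q) is F, p is T. ✓
h: [](~p & q) is F, p is T. ✓
Satisfying worlds: {b, c, e, f, g, h}.

6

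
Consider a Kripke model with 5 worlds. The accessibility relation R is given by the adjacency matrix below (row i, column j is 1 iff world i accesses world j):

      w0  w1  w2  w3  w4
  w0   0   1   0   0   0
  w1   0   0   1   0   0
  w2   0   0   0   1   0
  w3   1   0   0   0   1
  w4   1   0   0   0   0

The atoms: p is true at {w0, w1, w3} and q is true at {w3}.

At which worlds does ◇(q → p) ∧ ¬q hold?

w0: ◇(q → p) is T, ¬q is T. ✓
w1: ◇(q → p) is T, ¬q is T. ✓
w2: ◇(q → p) is T, ¬q is T. ✓
w3: ◇(q → p) is T, ¬q is F. ✗
w4: ◇(q → p) is T, ¬q is T. ✓

{w0, w1, w2, w4}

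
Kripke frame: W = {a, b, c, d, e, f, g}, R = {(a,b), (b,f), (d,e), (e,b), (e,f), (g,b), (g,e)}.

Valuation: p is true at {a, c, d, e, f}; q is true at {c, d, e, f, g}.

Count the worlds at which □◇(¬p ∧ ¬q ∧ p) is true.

2

a: successors {b}; ◇(¬p ∧ ¬q ∧ p) there: b:F. ✗
b: successors {f}; ◇(¬p ∧ ¬q ∧ p) there: f:F. ✗
c: no successors, so □◇(¬p ∧ ¬q ∧ p) holds vacuously. ✓
d: successors {e}; ◇(¬p ∧ ¬q ∧ p) there: e:F. ✗
e: successors {b, f}; ◇(¬p ∧ ¬q ∧ p) there: b:F, f:F. ✗
f: no successors, so □◇(¬p ∧ ¬q ∧ p) holds vacuously. ✓
g: successors {b, e}; ◇(¬p ∧ ¬q ∧ p) there: b:F, e:F. ✗
Satisfying worlds: {c, f}.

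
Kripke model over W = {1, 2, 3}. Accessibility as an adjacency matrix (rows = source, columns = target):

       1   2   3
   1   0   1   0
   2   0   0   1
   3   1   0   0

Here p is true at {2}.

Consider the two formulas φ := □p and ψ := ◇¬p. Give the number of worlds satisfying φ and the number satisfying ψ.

For □p:
1: successors {2}; p there: 2:T. ✓
2: successors {3}; p there: 3:F. ✗
3: successors {1}; p there: 1:F. ✗
— 1 world.
For ◇¬p:
1: successors {2}; ¬p there: 2:F. ✗
2: successors {3}; ¬p there: 3:T. ✓
3: successors {1}; ¬p there: 1:T. ✓
— 2 worlds.

1 and 2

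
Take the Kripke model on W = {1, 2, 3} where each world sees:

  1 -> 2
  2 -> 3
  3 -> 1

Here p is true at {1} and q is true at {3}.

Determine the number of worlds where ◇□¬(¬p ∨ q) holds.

1

1: successors {2}; □¬(¬p ∨ q) there: 2:F. ✗
2: successors {3}; □¬(¬p ∨ q) there: 3:T. ✓
3: successors {1}; □¬(¬p ∨ q) there: 1:F. ✗
Satisfying worlds: {2}.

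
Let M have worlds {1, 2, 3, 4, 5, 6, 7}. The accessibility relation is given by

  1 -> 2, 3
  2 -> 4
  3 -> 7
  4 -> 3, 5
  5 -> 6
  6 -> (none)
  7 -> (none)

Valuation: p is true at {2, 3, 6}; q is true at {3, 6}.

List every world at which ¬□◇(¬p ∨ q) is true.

1: □◇(¬p ∨ q) is T. ✗
2: □◇(¬p ∨ q) is T. ✗
3: □◇(¬p ∨ q) is F. ✓
4: □◇(¬p ∨ q) is T. ✗
5: □◇(¬p ∨ q) is F. ✓
6: □◇(¬p ∨ q) is T. ✗
7: □◇(¬p ∨ q) is T. ✗

{3, 5}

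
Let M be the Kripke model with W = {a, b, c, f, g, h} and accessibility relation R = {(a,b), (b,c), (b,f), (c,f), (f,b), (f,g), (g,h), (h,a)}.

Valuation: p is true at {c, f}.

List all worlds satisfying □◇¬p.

a: successors {b}; ◇¬p there: b:F. ✗
b: successors {c, f}; ◇¬p there: c:F, f:T. ✗
c: successors {f}; ◇¬p there: f:T. ✓
f: successors {b, g}; ◇¬p there: b:F, g:T. ✗
g: successors {h}; ◇¬p there: h:T. ✓
h: successors {a}; ◇¬p there: a:T. ✓

{c, g, h}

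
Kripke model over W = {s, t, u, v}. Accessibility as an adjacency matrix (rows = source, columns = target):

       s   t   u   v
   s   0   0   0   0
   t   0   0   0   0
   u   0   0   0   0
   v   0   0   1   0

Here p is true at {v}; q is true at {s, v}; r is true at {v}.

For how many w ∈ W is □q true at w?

s: no successors, so □q holds vacuously. ✓
t: no successors, so □q holds vacuously. ✓
u: no successors, so □q holds vacuously. ✓
v: successors {u}; q there: u:F. ✗
Satisfying worlds: {s, t, u}.

3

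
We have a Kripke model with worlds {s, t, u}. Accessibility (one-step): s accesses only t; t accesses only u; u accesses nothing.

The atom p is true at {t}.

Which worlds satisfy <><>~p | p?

s: <><>~p is T, p is F. ✓
t: <><>~p is F, p is T. ✓
u: <><>~p is F, p is F. ✗

{s, t}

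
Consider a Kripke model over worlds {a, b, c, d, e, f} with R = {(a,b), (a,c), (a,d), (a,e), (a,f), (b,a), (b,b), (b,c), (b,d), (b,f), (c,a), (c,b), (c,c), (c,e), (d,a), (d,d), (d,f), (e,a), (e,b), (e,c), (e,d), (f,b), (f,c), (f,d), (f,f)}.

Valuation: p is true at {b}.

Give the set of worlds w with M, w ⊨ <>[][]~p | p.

a: <>[][]~p is F, p is F. ✗
b: <>[][]~p is F, p is T. ✓
c: <>[][]~p is F, p is F. ✗
d: <>[][]~p is F, p is F. ✗
e: <>[][]~p is F, p is F. ✗
f: <>[][]~p is F, p is F. ✗

{b}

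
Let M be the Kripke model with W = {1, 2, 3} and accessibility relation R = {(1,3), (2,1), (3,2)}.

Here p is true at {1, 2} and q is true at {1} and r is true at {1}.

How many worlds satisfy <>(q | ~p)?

1: successors {3}; q | ~p there: 3:T. ✓
2: successors {1}; q | ~p there: 1:T. ✓
3: successors {2}; q | ~p there: 2:F. ✗
Satisfying worlds: {1, 2}.

2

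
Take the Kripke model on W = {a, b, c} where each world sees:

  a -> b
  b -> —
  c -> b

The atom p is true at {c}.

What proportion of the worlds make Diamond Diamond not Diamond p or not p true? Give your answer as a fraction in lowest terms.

2/3

a: Diamond Diamond not Diamond p is F, not p is T. ✓
b: Diamond Diamond not Diamond p is F, not p is T. ✓
c: Diamond Diamond not Diamond p is F, not p is F. ✗
That's 2 of 3 worlds, so 2/3.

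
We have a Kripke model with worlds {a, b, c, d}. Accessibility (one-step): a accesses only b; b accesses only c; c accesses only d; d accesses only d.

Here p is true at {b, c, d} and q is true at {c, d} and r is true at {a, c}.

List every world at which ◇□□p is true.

{a, b, c, d}

a: successors {b}; □□p there: b:T. ✓
b: successors {c}; □□p there: c:T. ✓
c: successors {d}; □□p there: d:T. ✓
d: successors {d}; □□p there: d:T. ✓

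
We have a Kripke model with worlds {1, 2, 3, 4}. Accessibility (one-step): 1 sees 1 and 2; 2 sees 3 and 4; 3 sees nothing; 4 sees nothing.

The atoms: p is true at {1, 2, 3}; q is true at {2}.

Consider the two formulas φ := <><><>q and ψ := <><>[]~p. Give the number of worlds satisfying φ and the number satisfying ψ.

1 and 1

For <><><>q:
1: successors {1, 2}; <><>q there: 1:T, 2:F. ✓
2: successors {3, 4}; <><>q there: 3:F, 4:F. ✗
3: no successors, so <><><>q fails. ✗
4: no successors, so <><><>q fails. ✗
— 1 world.
For <><>[]~p:
1: successors {1, 2}; <>[]~p there: 1:F, 2:T. ✓
2: successors {3, 4}; <>[]~p there: 3:F, 4:F. ✗
3: no successors, so <><>[]~p fails. ✗
4: no successors, so <><>[]~p fails. ✗
— 1 world.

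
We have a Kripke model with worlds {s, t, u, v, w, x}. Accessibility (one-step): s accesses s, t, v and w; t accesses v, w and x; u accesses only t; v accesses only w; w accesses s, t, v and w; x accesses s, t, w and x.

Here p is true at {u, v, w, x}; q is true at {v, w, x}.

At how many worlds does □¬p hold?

s: successors {s, t, v, w}; ¬p there: s:T, t:T, v:F, w:F. ✗
t: successors {v, w, x}; ¬p there: v:F, w:F, x:F. ✗
u: successors {t}; ¬p there: t:T. ✓
v: successors {w}; ¬p there: w:F. ✗
w: successors {s, t, v, w}; ¬p there: s:T, t:T, v:F, w:F. ✗
x: successors {s, t, w, x}; ¬p there: s:T, t:T, w:F, x:F. ✗
Satisfying worlds: {u}.

1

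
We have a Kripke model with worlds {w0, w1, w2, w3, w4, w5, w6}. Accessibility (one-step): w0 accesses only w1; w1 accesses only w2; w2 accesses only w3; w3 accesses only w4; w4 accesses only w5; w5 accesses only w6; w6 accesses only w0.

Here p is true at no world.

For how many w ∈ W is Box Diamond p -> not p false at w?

w0: Box Diamond p is F, not p is T. ✓
w1: Box Diamond p is F, not p is T. ✓
w2: Box Diamond p is F, not p is T. ✓
w3: Box Diamond p is F, not p is T. ✓
w4: Box Diamond p is F, not p is T. ✓
w5: Box Diamond p is F, not p is T. ✓
w6: Box Diamond p is F, not p is T. ✓
Satisfying worlds: {w0, w1, w2, w3, w4, w5, w6}.
So Box Diamond p -> not p fails at the other 0 worlds.

0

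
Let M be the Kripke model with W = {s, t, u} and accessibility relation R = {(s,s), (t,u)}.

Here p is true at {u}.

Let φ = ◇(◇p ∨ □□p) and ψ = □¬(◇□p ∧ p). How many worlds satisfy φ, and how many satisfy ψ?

For ◇(◇p ∨ □□p):
s: successors {s}; ◇p ∨ □□p there: s:F. ✗
t: successors {u}; ◇p ∨ □□p there: u:T. ✓
u: no successors, so ◇(◇p ∨ □□p) fails. ✗
— 1 world.
For □¬(◇□p ∧ p):
s: successors {s}; ¬(◇□p ∧ p) there: s:T. ✓
t: successors {u}; ¬(◇□p ∧ p) there: u:T. ✓
u: no successors, so □¬(◇□p ∧ p) holds vacuously. ✓
— 3 worlds.

1 and 3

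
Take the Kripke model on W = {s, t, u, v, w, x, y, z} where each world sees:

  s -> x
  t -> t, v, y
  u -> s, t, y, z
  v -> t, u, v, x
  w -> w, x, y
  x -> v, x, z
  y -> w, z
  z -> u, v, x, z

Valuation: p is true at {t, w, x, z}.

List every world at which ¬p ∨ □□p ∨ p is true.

s: ¬p is T, □□p ∨ p is F. ✓
t: ¬p is F, □□p ∨ p is T. ✓
u: ¬p is T, □□p ∨ p is F. ✓
v: ¬p is T, □□p ∨ p is F. ✓
w: ¬p is F, □□p ∨ p is T. ✓
x: ¬p is F, □□p ∨ p is T. ✓
y: ¬p is T, □□p ∨ p is F. ✓
z: ¬p is F, □□p ∨ p is T. ✓

{s, t, u, v, w, x, y, z}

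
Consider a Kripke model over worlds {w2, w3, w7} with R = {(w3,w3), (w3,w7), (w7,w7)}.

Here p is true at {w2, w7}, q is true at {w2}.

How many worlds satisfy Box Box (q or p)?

2

w2: no successors, so Box Box (q or p) holds vacuously. ✓
w3: successors {w3, w7}; Box (q or p) there: w3:F, w7:T. ✗
w7: successors {w7}; Box (q or p) there: w7:T. ✓
Satisfying worlds: {w2, w7}.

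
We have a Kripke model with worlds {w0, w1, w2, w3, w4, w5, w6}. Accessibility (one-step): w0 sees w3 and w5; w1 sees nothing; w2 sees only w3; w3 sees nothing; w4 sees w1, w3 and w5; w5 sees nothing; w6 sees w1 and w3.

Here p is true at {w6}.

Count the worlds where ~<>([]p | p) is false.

4

w0: <>([]p | p) is T. ✗
w1: <>([]p | p) is F. ✓
w2: <>([]p | p) is T. ✗
w3: <>([]p | p) is F. ✓
w4: <>([]p | p) is T. ✗
w5: <>([]p | p) is F. ✓
w6: <>([]p | p) is T. ✗
Satisfying worlds: {w1, w3, w5}.
So ~<>([]p | p) fails at the other 4 worlds.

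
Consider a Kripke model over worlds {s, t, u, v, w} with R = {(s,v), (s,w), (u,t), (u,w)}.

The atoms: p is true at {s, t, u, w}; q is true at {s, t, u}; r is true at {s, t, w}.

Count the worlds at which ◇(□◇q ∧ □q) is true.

s: successors {v, w}; □◇q ∧ □q there: v:T, w:T. ✓
t: no successors, so ◇(□◇q ∧ □q) fails. ✗
u: successors {t, w}; □◇q ∧ □q there: t:T, w:T. ✓
v: no successors, so ◇(□◇q ∧ □q) fails. ✗
w: no successors, so ◇(□◇q ∧ □q) fails. ✗
Satisfying worlds: {s, u}.

2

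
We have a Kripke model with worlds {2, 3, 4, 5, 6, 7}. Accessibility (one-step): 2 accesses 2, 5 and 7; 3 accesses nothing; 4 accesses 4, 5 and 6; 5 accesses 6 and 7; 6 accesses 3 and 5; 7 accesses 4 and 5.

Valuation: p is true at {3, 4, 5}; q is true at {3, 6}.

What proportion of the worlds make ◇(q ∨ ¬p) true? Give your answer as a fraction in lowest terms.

2/3

2: successors {2, 5, 7}; q ∨ ¬p there: 2:T, 5:F, 7:T. ✓
3: no successors, so ◇(q ∨ ¬p) fails. ✗
4: successors {4, 5, 6}; q ∨ ¬p there: 4:F, 5:F, 6:T. ✓
5: successors {6, 7}; q ∨ ¬p there: 6:T, 7:T. ✓
6: successors {3, 5}; q ∨ ¬p there: 3:T, 5:F. ✓
7: successors {4, 5}; q ∨ ¬p there: 4:F, 5:F. ✗
That's 4 of 6 worlds, so 4/6 = 2/3.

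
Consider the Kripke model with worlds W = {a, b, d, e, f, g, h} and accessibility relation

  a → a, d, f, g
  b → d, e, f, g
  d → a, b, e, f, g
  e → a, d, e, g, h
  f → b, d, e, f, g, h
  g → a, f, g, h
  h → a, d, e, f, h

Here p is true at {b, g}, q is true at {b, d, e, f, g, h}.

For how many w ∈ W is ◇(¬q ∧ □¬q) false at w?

7

a: successors {a, d, f, g}; ¬q ∧ □¬q there: a:F, d:F, f:F, g:F. ✗
b: successors {d, e, f, g}; ¬q ∧ □¬q there: d:F, e:F, f:F, g:F. ✗
d: successors {a, b, e, f, g}; ¬q ∧ □¬q there: a:F, b:F, e:F, f:F, g:F. ✗
e: successors {a, d, e, g, h}; ¬q ∧ □¬q there: a:F, d:F, e:F, g:F, h:F. ✗
f: successors {b, d, e, f, g, h}; ¬q ∧ □¬q there: b:F, d:F, e:F, f:F, g:F, h:F. ✗
g: successors {a, f, g, h}; ¬q ∧ □¬q there: a:F, f:F, g:F, h:F. ✗
h: successors {a, d, e, f, h}; ¬q ∧ □¬q there: a:F, d:F, e:F, f:F, h:F. ✗
Satisfying worlds: ∅.
So ◇(¬q ∧ □¬q) fails at the other 7 worlds.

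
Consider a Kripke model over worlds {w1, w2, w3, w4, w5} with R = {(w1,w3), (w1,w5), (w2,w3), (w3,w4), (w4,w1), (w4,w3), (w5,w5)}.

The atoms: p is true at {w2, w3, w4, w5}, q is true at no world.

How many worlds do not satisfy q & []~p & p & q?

w1: q is F, []~p & p & q is F. ✗
w2: q is F, []~p & p & q is F. ✗
w3: q is F, []~p & p & q is F. ✗
w4: q is F, []~p & p & q is F. ✗
w5: q is F, []~p & p & q is F. ✗
Satisfying worlds: ∅.
So q & []~p & p & q fails at the other 5 worlds.

5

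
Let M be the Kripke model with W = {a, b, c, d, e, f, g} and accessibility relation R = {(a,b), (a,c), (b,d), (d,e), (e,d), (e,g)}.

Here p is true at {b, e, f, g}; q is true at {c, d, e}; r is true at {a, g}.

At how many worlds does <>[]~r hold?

3

a: successors {b, c}; []~r there: b:T, c:T. ✓
b: successors {d}; []~r there: d:T. ✓
c: no successors, so <>[]~r fails. ✗
d: successors {e}; []~r there: e:F. ✗
e: successors {d, g}; []~r there: d:T, g:T. ✓
f: no successors, so <>[]~r fails. ✗
g: no successors, so <>[]~r fails. ✗
Satisfying worlds: {a, b, e}.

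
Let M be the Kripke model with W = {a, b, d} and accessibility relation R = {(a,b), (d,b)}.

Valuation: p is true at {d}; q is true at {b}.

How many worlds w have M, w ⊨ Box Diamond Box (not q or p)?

a: successors {b}; Diamond Box (not q or p) there: b:F. ✗
b: no successors, so Box Diamond Box (not q or p) holds vacuously. ✓
d: successors {b}; Diamond Box (not q or p) there: b:F. ✗
Satisfying worlds: {b}.

1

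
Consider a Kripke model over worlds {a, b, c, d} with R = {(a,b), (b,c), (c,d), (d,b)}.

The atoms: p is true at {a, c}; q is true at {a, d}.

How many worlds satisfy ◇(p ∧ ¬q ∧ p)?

a: successors {b}; p ∧ ¬q ∧ p there: b:F. ✗
b: successors {c}; p ∧ ¬q ∧ p there: c:T. ✓
c: successors {d}; p ∧ ¬q ∧ p there: d:F. ✗
d: successors {b}; p ∧ ¬q ∧ p there: b:F. ✗
Satisfying worlds: {b}.

1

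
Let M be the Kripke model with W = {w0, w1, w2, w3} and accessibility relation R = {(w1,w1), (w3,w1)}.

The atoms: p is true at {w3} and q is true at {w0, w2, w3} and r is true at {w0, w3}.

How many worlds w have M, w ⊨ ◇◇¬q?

w0: no successors, so ◇◇¬q fails. ✗
w1: successors {w1}; ◇¬q there: w1:T. ✓
w2: no successors, so ◇◇¬q fails. ✗
w3: successors {w1}; ◇¬q there: w1:T. ✓
Satisfying worlds: {w1, w3}.

2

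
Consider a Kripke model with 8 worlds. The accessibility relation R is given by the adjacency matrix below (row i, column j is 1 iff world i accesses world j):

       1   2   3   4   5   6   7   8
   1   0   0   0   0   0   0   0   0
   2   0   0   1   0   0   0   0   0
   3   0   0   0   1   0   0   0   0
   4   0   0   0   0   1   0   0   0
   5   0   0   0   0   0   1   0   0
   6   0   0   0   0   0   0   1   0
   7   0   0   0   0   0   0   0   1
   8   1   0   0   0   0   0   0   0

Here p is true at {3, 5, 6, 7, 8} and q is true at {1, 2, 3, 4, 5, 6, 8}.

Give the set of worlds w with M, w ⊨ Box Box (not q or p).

{1, 3, 4, 5, 6, 8}

1: no successors, so Box Box (not q or p) holds vacuously. ✓
2: successors {3}; Box (not q or p) there: 3:F. ✗
3: successors {4}; Box (not q or p) there: 4:T. ✓
4: successors {5}; Box (not q or p) there: 5:T. ✓
5: successors {6}; Box (not q or p) there: 6:T. ✓
6: successors {7}; Box (not q or p) there: 7:T. ✓
7: successors {8}; Box (not q or p) there: 8:F. ✗
8: successors {1}; Box (not q or p) there: 1:T. ✓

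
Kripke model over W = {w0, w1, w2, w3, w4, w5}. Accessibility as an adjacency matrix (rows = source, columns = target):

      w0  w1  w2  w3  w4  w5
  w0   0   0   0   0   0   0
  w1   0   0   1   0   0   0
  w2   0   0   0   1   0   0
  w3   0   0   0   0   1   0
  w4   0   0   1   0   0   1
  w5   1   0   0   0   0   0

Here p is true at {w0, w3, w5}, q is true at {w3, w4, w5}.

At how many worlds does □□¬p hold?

w0: no successors, so □□¬p holds vacuously. ✓
w1: successors {w2}; □¬p there: w2:F. ✗
w2: successors {w3}; □¬p there: w3:T. ✓
w3: successors {w4}; □¬p there: w4:F. ✗
w4: successors {w2, w5}; □¬p there: w2:F, w5:F. ✗
w5: successors {w0}; □¬p there: w0:T. ✓
Satisfying worlds: {w0, w2, w5}.

3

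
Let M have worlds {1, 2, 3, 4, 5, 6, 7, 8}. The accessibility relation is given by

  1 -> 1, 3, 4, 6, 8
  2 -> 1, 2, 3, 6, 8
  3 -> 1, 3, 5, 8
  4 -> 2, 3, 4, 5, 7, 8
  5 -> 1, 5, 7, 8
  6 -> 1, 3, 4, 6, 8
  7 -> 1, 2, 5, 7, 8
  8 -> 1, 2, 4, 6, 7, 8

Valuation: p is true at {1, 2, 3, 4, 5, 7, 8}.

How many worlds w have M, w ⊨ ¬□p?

1: □p is F. ✓
2: □p is F. ✓
3: □p is T. ✗
4: □p is T. ✗
5: □p is T. ✗
6: □p is F. ✓
7: □p is T. ✗
8: □p is F. ✓
Satisfying worlds: {1, 2, 6, 8}.

4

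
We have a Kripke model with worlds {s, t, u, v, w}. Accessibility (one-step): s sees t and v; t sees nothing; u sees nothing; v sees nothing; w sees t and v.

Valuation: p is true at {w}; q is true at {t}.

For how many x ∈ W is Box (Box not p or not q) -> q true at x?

1

s: Box (Box not p or not q) is T, q is F. ✗
t: Box (Box not p or not q) is T, q is T. ✓
u: Box (Box not p or not q) is T, q is F. ✗
v: Box (Box not p or not q) is T, q is F. ✗
w: Box (Box not p or not q) is T, q is F. ✗
Satisfying worlds: {t}.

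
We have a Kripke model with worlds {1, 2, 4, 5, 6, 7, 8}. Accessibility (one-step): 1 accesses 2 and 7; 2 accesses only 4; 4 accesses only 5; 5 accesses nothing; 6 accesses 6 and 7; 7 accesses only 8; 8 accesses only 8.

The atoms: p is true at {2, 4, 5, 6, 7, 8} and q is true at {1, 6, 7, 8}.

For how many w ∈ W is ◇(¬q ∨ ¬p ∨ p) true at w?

6

1: successors {2, 7}; ¬q ∨ ¬p ∨ p there: 2:T, 7:T. ✓
2: successors {4}; ¬q ∨ ¬p ∨ p there: 4:T. ✓
4: successors {5}; ¬q ∨ ¬p ∨ p there: 5:T. ✓
5: no successors, so ◇(¬q ∨ ¬p ∨ p) fails. ✗
6: successors {6, 7}; ¬q ∨ ¬p ∨ p there: 6:T, 7:T. ✓
7: successors {8}; ¬q ∨ ¬p ∨ p there: 8:T. ✓
8: successors {8}; ¬q ∨ ¬p ∨ p there: 8:T. ✓
Satisfying worlds: {1, 2, 4, 6, 7, 8}.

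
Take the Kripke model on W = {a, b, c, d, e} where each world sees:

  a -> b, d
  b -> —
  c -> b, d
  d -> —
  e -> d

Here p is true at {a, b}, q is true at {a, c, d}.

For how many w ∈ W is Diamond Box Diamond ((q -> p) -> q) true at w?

3

a: successors {b, d}; Box Diamond ((q -> p) -> q) there: b:T, d:T. ✓
b: no successors, so Diamond Box Diamond ((q -> p) -> q) fails. ✗
c: successors {b, d}; Box Diamond ((q -> p) -> q) there: b:T, d:T. ✓
d: no successors, so Diamond Box Diamond ((q -> p) -> q) fails. ✗
e: successors {d}; Box Diamond ((q -> p) -> q) there: d:T. ✓
Satisfying worlds: {a, c, e}.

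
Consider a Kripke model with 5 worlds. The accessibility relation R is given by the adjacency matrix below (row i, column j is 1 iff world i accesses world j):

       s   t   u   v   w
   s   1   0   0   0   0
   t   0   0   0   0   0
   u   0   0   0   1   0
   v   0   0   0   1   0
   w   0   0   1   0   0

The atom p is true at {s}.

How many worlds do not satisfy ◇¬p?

2

s: successors {s}; ¬p there: s:F. ✗
t: no successors, so ◇¬p fails. ✗
u: successors {v}; ¬p there: v:T. ✓
v: successors {v}; ¬p there: v:T. ✓
w: successors {u}; ¬p there: u:T. ✓
Satisfying worlds: {u, v, w}.
So ◇¬p fails at the other 2 worlds.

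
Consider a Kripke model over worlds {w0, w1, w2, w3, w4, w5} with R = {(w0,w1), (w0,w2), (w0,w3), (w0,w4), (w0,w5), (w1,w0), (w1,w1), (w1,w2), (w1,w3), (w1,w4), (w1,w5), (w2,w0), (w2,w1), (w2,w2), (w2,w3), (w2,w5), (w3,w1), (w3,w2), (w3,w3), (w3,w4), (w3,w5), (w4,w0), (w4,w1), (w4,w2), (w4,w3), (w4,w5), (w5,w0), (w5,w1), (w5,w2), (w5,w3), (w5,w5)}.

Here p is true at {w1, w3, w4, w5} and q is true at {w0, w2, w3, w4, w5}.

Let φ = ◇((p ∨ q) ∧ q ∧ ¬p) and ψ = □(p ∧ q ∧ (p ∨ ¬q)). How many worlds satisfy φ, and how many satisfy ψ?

For ◇((p ∨ q) ∧ q ∧ ¬p):
w0: successors {w1, w2, w3, w4, w5}; (p ∨ q) ∧ q ∧ ¬p there: w1:F, w2:T, w3:F, w4:F, w5:F. ✓
w1: successors {w0, w1, w2, w3, w4, w5}; (p ∨ q) ∧ q ∧ ¬p there: w0:T, w1:F, w2:T, w3:F, w4:F, w5:F. ✓
w2: successors {w0, w1, w2, w3, w5}; (p ∨ q) ∧ q ∧ ¬p there: w0:T, w1:F, w2:T, w3:F, w5:F. ✓
w3: successors {w1, w2, w3, w4, w5}; (p ∨ q) ∧ q ∧ ¬p there: w1:F, w2:T, w3:F, w4:F, w5:F. ✓
w4: successors {w0, w1, w2, w3, w5}; (p ∨ q) ∧ q ∧ ¬p there: w0:T, w1:F, w2:T, w3:F, w5:F. ✓
w5: successors {w0, w1, w2, w3, w5}; (p ∨ q) ∧ q ∧ ¬p there: w0:T, w1:F, w2:T, w3:F, w5:F. ✓
— 6 worlds.
For □(p ∧ q ∧ (p ∨ ¬q)):
w0: successors {w1, w2, w3, w4, w5}; p ∧ q ∧ (p ∨ ¬q) there: w1:F, w2:F, w3:T, w4:T, w5:T. ✗
w1: successors {w0, w1, w2, w3, w4, w5}; p ∧ q ∧ (p ∨ ¬q) there: w0:F, w1:F, w2:F, w3:T, w4:T, w5:T. ✗
w2: successors {w0, w1, w2, w3, w5}; p ∧ q ∧ (p ∨ ¬q) there: w0:F, w1:F, w2:F, w3:T, w5:T. ✗
w3: successors {w1, w2, w3, w4, w5}; p ∧ q ∧ (p ∨ ¬q) there: w1:F, w2:F, w3:T, w4:T, w5:T. ✗
w4: successors {w0, w1, w2, w3, w5}; p ∧ q ∧ (p ∨ ¬q) there: w0:F, w1:F, w2:F, w3:T, w5:T. ✗
w5: successors {w0, w1, w2, w3, w5}; p ∧ q ∧ (p ∨ ¬q) there: w0:F, w1:F, w2:F, w3:T, w5:T. ✗
— 0 worlds.

6 and 0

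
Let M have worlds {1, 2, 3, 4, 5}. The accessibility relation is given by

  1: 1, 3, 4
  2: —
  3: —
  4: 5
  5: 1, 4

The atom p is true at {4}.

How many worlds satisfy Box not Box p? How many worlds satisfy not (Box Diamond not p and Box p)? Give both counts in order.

4 and 3

For Box not Box p:
1: successors {1, 3, 4}; not Box p there: 1:T, 3:F, 4:T. ✗
2: no successors, so Box not Box p holds vacuously. ✓
3: no successors, so Box not Box p holds vacuously. ✓
4: successors {5}; not Box p there: 5:T. ✓
5: successors {1, 4}; not Box p there: 1:T, 4:T. ✓
— 4 worlds.
For not (Box Diamond not p and Box p):
1: Box Diamond not p and Box p is F. ✓
2: Box Diamond not p and Box p is T. ✗
3: Box Diamond not p and Box p is T. ✗
4: Box Diamond not p and Box p is F. ✓
5: Box Diamond not p and Box p is F. ✓
— 3 worlds.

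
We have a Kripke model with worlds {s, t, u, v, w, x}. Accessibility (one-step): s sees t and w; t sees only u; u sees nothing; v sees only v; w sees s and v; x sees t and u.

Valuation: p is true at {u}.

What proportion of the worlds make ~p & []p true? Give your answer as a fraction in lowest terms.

1/6

s: ~p is T, []p is F. ✗
t: ~p is T, []p is T. ✓
u: ~p is F, []p is T. ✗
v: ~p is T, []p is F. ✗
w: ~p is T, []p is F. ✗
x: ~p is T, []p is F. ✗
That's 1 of 6 worlds, so 1/6.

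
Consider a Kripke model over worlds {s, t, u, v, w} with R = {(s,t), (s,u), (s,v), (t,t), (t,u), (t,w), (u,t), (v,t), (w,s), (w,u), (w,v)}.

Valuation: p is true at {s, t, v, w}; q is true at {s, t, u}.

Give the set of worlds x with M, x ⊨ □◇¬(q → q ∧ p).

{u, v}

s: successors {t, u, v}; ◇¬(q → q ∧ p) there: t:T, u:F, v:F. ✗
t: successors {t, u, w}; ◇¬(q → q ∧ p) there: t:T, u:F, w:T. ✗
u: successors {t}; ◇¬(q → q ∧ p) there: t:T. ✓
v: successors {t}; ◇¬(q → q ∧ p) there: t:T. ✓
w: successors {s, u, v}; ◇¬(q → q ∧ p) there: s:T, u:F, v:F. ✗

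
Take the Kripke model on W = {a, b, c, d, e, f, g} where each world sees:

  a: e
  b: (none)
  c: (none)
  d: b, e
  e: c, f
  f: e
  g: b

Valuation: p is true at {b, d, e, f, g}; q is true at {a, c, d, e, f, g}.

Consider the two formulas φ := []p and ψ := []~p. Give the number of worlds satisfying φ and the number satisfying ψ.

6 and 2

For []p:
a: successors {e}; p there: e:T. ✓
b: no successors, so []p holds vacuously. ✓
c: no successors, so []p holds vacuously. ✓
d: successors {b, e}; p there: b:T, e:T. ✓
e: successors {c, f}; p there: c:F, f:T. ✗
f: successors {e}; p there: e:T. ✓
g: successors {b}; p there: b:T. ✓
— 6 worlds.
For []~p:
a: successors {e}; ~p there: e:F. ✗
b: no successors, so []~p holds vacuously. ✓
c: no successors, so []~p holds vacuously. ✓
d: successors {b, e}; ~p there: b:F, e:F. ✗
e: successors {c, f}; ~p there: c:T, f:F. ✗
f: successors {e}; ~p there: e:F. ✗
g: successors {b}; ~p there: b:F. ✗
— 2 worlds.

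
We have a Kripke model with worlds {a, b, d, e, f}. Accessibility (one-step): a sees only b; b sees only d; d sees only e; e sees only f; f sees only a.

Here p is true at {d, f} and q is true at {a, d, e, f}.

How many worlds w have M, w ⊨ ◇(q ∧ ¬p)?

2

a: successors {b}; q ∧ ¬p there: b:F. ✗
b: successors {d}; q ∧ ¬p there: d:F. ✗
d: successors {e}; q ∧ ¬p there: e:T. ✓
e: successors {f}; q ∧ ¬p there: f:F. ✗
f: successors {a}; q ∧ ¬p there: a:T. ✓
Satisfying worlds: {d, f}.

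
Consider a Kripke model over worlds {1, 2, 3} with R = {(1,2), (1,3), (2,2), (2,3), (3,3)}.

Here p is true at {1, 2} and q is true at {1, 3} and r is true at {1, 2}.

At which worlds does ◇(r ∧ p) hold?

1: successors {2, 3}; r ∧ p there: 2:T, 3:F. ✓
2: successors {2, 3}; r ∧ p there: 2:T, 3:F. ✓
3: successors {3}; r ∧ p there: 3:F. ✗

{1, 2}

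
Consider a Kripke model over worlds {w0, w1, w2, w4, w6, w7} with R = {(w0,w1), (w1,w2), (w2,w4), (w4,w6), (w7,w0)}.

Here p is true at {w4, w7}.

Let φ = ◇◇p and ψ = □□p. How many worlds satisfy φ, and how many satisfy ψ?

1 and 3

For ◇◇p:
w0: successors {w1}; ◇p there: w1:F. ✗
w1: successors {w2}; ◇p there: w2:T. ✓
w2: successors {w4}; ◇p there: w4:F. ✗
w4: successors {w6}; ◇p there: w6:F. ✗
w6: no successors, so ◇◇p fails. ✗
w7: successors {w0}; ◇p there: w0:F. ✗
— 1 world.
For □□p:
w0: successors {w1}; □p there: w1:F. ✗
w1: successors {w2}; □p there: w2:T. ✓
w2: successors {w4}; □p there: w4:F. ✗
w4: successors {w6}; □p there: w6:T. ✓
w6: no successors, so □□p holds vacuously. ✓
w7: successors {w0}; □p there: w0:F. ✗
— 3 worlds.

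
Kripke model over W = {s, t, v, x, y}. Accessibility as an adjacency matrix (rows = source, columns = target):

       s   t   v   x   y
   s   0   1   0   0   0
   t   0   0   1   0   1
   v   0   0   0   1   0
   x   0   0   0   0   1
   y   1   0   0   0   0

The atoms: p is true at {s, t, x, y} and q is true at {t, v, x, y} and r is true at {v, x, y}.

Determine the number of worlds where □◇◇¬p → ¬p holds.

4

s: □◇◇¬p is F, ¬p is F. ✓
t: □◇◇¬p is F, ¬p is F. ✓
v: □◇◇¬p is F, ¬p is T. ✓
x: □◇◇¬p is F, ¬p is F. ✓
y: □◇◇¬p is T, ¬p is F. ✗
Satisfying worlds: {s, t, v, x}.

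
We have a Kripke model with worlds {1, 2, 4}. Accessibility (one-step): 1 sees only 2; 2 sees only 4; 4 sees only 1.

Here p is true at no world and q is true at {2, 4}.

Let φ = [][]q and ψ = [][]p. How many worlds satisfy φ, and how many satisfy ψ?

For [][]q:
1: successors {2}; []q there: 2:T. ✓
2: successors {4}; []q there: 4:F. ✗
4: successors {1}; []q there: 1:T. ✓
— 2 worlds.
For [][]p:
1: successors {2}; []p there: 2:F. ✗
2: successors {4}; []p there: 4:F. ✗
4: successors {1}; []p there: 1:F. ✗
— 0 worlds.

2 and 0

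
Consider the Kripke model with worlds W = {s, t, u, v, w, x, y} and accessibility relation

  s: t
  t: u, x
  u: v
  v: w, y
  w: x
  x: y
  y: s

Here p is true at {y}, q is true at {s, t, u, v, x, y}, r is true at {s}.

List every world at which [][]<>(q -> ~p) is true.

{t, u, w, x, y}

s: successors {t}; []<>(q -> ~p) there: t:F. ✗
t: successors {u, x}; []<>(q -> ~p) there: u:T, x:T. ✓
u: successors {v}; []<>(q -> ~p) there: v:T. ✓
v: successors {w, y}; []<>(q -> ~p) there: w:F, y:T. ✗
w: successors {x}; []<>(q -> ~p) there: x:T. ✓
x: successors {y}; []<>(q -> ~p) there: y:T. ✓
y: successors {s}; []<>(q -> ~p) there: s:T. ✓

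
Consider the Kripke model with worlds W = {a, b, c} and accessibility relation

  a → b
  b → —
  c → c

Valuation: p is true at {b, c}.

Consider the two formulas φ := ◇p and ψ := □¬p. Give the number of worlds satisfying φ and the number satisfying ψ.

For ◇p:
a: successors {b}; p there: b:T. ✓
b: no successors, so ◇p fails. ✗
c: successors {c}; p there: c:T. ✓
— 2 worlds.
For □¬p:
a: successors {b}; ¬p there: b:F. ✗
b: no successors, so □¬p holds vacuously. ✓
c: successors {c}; ¬p there: c:F. ✗
— 1 world.

2 and 1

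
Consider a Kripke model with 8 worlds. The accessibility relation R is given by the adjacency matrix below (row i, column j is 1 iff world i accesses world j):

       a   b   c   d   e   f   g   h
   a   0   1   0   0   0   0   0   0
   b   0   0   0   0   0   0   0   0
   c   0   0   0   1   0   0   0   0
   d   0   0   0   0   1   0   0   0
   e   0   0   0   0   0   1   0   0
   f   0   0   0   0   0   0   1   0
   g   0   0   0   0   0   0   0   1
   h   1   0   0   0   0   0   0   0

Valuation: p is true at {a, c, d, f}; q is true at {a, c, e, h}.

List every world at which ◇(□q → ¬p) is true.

{a, d, e, f, g, h}

a: successors {b}; □q → ¬p there: b:T. ✓
b: no successors, so ◇(□q → ¬p) fails. ✗
c: successors {d}; □q → ¬p there: d:F. ✗
d: successors {e}; □q → ¬p there: e:T. ✓
e: successors {f}; □q → ¬p there: f:T. ✓
f: successors {g}; □q → ¬p there: g:T. ✓
g: successors {h}; □q → ¬p there: h:T. ✓
h: successors {a}; □q → ¬p there: a:T. ✓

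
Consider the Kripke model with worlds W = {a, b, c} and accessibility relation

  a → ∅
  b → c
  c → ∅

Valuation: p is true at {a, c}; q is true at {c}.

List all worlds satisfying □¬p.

a: no successors, so □¬p holds vacuously. ✓
b: successors {c}; ¬p there: c:F. ✗
c: no successors, so □¬p holds vacuously. ✓

{a, c}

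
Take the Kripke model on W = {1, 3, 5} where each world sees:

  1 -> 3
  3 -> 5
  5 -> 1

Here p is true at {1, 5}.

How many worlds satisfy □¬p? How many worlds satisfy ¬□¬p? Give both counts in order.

For □¬p:
1: successors {3}; ¬p there: 3:T. ✓
3: successors {5}; ¬p there: 5:F. ✗
5: successors {1}; ¬p there: 1:F. ✗
— 1 world.
For ¬□¬p:
1: □¬p is T. ✗
3: □¬p is F. ✓
5: □¬p is F. ✓
— 2 worlds.

1 and 2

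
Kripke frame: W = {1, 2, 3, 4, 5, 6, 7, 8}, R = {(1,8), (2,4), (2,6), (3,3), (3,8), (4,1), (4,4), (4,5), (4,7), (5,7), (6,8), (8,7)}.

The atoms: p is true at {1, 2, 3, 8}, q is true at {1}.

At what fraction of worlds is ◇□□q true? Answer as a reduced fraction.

1: successors {8}; □□q there: 8:T. ✓
2: successors {4, 6}; □□q there: 4:F, 6:F. ✗
3: successors {3, 8}; □□q there: 3:F, 8:T. ✓
4: successors {1, 4, 5, 7}; □□q there: 1:F, 4:F, 5:T, 7:T. ✓
5: successors {7}; □□q there: 7:T. ✓
6: successors {8}; □□q there: 8:T. ✓
7: no successors, so ◇□□q fails. ✗
8: successors {7}; □□q there: 7:T. ✓
That's 6 of 8 worlds, so 6/8 = 3/4.

3/4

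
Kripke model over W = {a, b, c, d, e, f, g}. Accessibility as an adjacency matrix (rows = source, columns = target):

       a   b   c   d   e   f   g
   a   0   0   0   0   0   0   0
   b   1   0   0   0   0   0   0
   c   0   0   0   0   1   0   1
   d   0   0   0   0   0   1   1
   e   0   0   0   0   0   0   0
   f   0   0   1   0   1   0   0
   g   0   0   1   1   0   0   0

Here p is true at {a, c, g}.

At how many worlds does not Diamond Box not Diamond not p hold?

4

a: Diamond Box not Diamond not p is F. ✓
b: Diamond Box not Diamond not p is T. ✗
c: Diamond Box not Diamond not p is T. ✗
d: Diamond Box not Diamond not p is F. ✓
e: Diamond Box not Diamond not p is F. ✓
f: Diamond Box not Diamond not p is T. ✗
g: Diamond Box not Diamond not p is F. ✓
Satisfying worlds: {a, d, e, g}.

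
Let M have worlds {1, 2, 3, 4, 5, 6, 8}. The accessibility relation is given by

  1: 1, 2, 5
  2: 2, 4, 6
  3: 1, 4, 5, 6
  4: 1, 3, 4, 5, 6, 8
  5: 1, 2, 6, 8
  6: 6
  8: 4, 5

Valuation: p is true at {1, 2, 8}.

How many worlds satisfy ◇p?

5

1: successors {1, 2, 5}; p there: 1:T, 2:T, 5:F. ✓
2: successors {2, 4, 6}; p there: 2:T, 4:F, 6:F. ✓
3: successors {1, 4, 5, 6}; p there: 1:T, 4:F, 5:F, 6:F. ✓
4: successors {1, 3, 4, 5, 6, 8}; p there: 1:T, 3:F, 4:F, 5:F, 6:F, 8:T. ✓
5: successors {1, 2, 6, 8}; p there: 1:T, 2:T, 6:F, 8:T. ✓
6: successors {6}; p there: 6:F. ✗
8: successors {4, 5}; p there: 4:F, 5:F. ✗
Satisfying worlds: {1, 2, 3, 4, 5}.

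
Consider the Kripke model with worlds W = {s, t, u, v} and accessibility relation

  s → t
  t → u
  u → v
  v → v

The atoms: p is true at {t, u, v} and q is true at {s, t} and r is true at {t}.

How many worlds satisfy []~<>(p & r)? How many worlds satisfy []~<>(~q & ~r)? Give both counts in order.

For []~<>(p & r):
s: successors {t}; ~<>(p & r) there: t:T. ✓
t: successors {u}; ~<>(p & r) there: u:T. ✓
u: successors {v}; ~<>(p & r) there: v:T. ✓
v: successors {v}; ~<>(p & r) there: v:T. ✓
— 4 worlds.
For []~<>(~q & ~r):
s: successors {t}; ~<>(~q & ~r) there: t:F. ✗
t: successors {u}; ~<>(~q & ~r) there: u:F. ✗
u: successors {v}; ~<>(~q & ~r) there: v:F. ✗
v: successors {v}; ~<>(~q & ~r) there: v:F. ✗
— 0 worlds.

4 and 0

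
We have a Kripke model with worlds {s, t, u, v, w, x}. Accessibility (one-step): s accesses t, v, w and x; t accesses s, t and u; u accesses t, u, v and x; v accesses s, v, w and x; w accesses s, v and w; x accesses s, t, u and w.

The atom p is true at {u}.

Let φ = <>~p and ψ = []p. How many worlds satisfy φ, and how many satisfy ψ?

For <>~p:
s: successors {t, v, w, x}; ~p there: t:T, v:T, w:T, x:T. ✓
t: successors {s, t, u}; ~p there: s:T, t:T, u:F. ✓
u: successors {t, u, v, x}; ~p there: t:T, u:F, v:T, x:T. ✓
v: successors {s, v, w, x}; ~p there: s:T, v:T, w:T, x:T. ✓
w: successors {s, v, w}; ~p there: s:T, v:T, w:T. ✓
x: successors {s, t, u, w}; ~p there: s:T, t:T, u:F, w:T. ✓
— 6 worlds.
For []p:
s: successors {t, v, w, x}; p there: t:F, v:F, w:F, x:F. ✗
t: successors {s, t, u}; p there: s:F, t:F, u:T. ✗
u: successors {t, u, v, x}; p there: t:F, u:T, v:F, x:F. ✗
v: successors {s, v, w, x}; p there: s:F, v:F, w:F, x:F. ✗
w: successors {s, v, w}; p there: s:F, v:F, w:F. ✗
x: successors {s, t, u, w}; p there: s:F, t:F, u:T, w:F. ✗
— 0 worlds.

6 and 0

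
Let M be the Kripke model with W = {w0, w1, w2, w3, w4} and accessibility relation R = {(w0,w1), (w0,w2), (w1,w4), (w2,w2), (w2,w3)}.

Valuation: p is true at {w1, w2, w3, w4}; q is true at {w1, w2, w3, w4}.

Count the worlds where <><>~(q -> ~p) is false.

3

w0: successors {w1, w2}; <>~(q -> ~p) there: w1:T, w2:T. ✓
w1: successors {w4}; <>~(q -> ~p) there: w4:F. ✗
w2: successors {w2, w3}; <>~(q -> ~p) there: w2:T, w3:F. ✓
w3: no successors, so <><>~(q -> ~p) fails. ✗
w4: no successors, so <><>~(q -> ~p) fails. ✗
Satisfying worlds: {w0, w2}.
So <><>~(q -> ~p) fails at the other 3 worlds.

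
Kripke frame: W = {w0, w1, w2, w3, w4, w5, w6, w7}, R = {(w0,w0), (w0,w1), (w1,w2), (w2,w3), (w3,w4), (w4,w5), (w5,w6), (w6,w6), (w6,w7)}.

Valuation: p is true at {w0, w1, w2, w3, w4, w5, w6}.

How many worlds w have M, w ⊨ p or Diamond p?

7

w0: p is T, Diamond p is T. ✓
w1: p is T, Diamond p is T. ✓
w2: p is T, Diamond p is T. ✓
w3: p is T, Diamond p is T. ✓
w4: p is T, Diamond p is T. ✓
w5: p is T, Diamond p is T. ✓
w6: p is T, Diamond p is T. ✓
w7: p is F, Diamond p is F. ✗
Satisfying worlds: {w0, w1, w2, w3, w4, w5, w6}.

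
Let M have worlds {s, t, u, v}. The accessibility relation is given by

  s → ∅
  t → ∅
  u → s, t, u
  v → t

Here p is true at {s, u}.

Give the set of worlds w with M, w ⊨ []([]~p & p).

{s, t}

s: no successors, so []([]~p & p) holds vacuously. ✓
t: no successors, so []([]~p & p) holds vacuously. ✓
u: successors {s, t, u}; []~p & p there: s:T, t:F, u:F. ✗
v: successors {t}; []~p & p there: t:F. ✗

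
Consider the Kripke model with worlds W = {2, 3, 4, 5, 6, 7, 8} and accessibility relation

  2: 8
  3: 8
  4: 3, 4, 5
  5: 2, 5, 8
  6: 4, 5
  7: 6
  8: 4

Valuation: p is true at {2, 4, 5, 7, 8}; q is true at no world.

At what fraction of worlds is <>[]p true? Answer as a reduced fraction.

6/7

2: successors {8}; []p there: 8:T. ✓
3: successors {8}; []p there: 8:T. ✓
4: successors {3, 4, 5}; []p there: 3:T, 4:F, 5:T. ✓
5: successors {2, 5, 8}; []p there: 2:T, 5:T, 8:T. ✓
6: successors {4, 5}; []p there: 4:F, 5:T. ✓
7: successors {6}; []p there: 6:T. ✓
8: successors {4}; []p there: 4:F. ✗
That's 6 of 7 worlds, so 6/7.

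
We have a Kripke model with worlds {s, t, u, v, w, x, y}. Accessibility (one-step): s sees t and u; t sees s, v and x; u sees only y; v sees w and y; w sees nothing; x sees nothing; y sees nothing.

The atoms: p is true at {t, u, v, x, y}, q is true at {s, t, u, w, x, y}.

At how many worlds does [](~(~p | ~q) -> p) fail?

0

s: successors {t, u}; ~(~p | ~q) -> p there: t:T, u:T. ✓
t: successors {s, v, x}; ~(~p | ~q) -> p there: s:T, v:T, x:T. ✓
u: successors {y}; ~(~p | ~q) -> p there: y:T. ✓
v: successors {w, y}; ~(~p | ~q) -> p there: w:T, y:T. ✓
w: no successors, so [](~(~p | ~q) -> p) holds vacuously. ✓
x: no successors, so [](~(~p | ~q) -> p) holds vacuously. ✓
y: no successors, so [](~(~p | ~q) -> p) holds vacuously. ✓
Satisfying worlds: {s, t, u, v, w, x, y}.
So [](~(~p | ~q) -> p) fails at the other 0 worlds.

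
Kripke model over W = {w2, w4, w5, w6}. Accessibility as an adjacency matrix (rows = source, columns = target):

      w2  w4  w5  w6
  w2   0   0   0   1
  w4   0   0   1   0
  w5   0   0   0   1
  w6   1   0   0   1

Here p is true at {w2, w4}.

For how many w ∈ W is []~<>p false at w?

3

w2: successors {w6}; ~<>p there: w6:F. ✗
w4: successors {w5}; ~<>p there: w5:T. ✓
w5: successors {w6}; ~<>p there: w6:F. ✗
w6: successors {w2, w6}; ~<>p there: w2:T, w6:F. ✗
Satisfying worlds: {w4}.
So []~<>p fails at the other 3 worlds.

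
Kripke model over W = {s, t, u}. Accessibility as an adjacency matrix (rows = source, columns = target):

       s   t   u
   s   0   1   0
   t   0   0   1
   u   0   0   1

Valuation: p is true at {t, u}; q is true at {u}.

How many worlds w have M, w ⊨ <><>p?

3

s: successors {t}; <>p there: t:T. ✓
t: successors {u}; <>p there: u:T. ✓
u: successors {u}; <>p there: u:T. ✓
Satisfying worlds: {s, t, u}.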